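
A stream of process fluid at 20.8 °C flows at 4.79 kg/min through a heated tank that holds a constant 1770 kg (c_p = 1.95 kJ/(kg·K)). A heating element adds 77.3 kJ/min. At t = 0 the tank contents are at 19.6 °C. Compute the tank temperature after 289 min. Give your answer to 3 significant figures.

24.7 °C

M c_p dT/dt = ṁ c_p (T_in − T) + Q̇.
τ = M/ṁ = 369.52 min; T_ss = T_in + Q̇/(ṁ c_p) = 20.8 + 77.3/(4.79·1.95) = 29.076 °C.
Integrating: T(t) = T_ss + (T₀ − T_ss) e^(−t/τ).
T(289) = 29.076 + (-9.4758)·e^(−289/369.52) = 29.076 + (-9.4758)·0.45745 = 24.741 °C.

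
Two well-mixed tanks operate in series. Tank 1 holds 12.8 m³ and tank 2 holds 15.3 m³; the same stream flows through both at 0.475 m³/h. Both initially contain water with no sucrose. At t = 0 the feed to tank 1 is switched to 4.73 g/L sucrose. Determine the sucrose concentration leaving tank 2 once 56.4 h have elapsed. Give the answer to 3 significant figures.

2.69 g/L

Each tank obeys Vᵢ dCᵢ/dt = Q(Cᵢ₋₁ − Cᵢ), so τᵢ = Vᵢ/Q.
τ₁ = 12.8/0.475 = 26.947 h; τ₂ = 15.3/0.475 = 32.211 h.
Tank 1: C₁ = C_in(1 − e^(−t/τ₁)). Tank 2 (τ₁ ≠ τ₂): C₂ = C_in[1 − (τ₁ e^(−t/τ₁) − τ₂ e^(−t/τ₂))/(τ₁ − τ₂)].
At t = 56.4: e^(−t/τ₁) = 0.12332, e^(−t/τ₂) = 0.17360.
C₂ = 4.73·[1 − (26.947·0.12332 − 32.211·0.17360)/(-5.2632)] = 4.73·0.56895 = 2.6911 g/L.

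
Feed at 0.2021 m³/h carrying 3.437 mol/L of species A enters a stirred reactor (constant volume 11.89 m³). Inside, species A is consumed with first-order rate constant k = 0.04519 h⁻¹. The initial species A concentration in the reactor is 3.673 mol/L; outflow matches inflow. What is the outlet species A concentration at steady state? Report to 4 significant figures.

0.9394 mol/L

Species balance: V dC/dt = Q C_in − Q C − k V C.
Steady state (dC/dt = 0): C_ss = Q C_in/(Q + kV) = C_in/(1 + kV/Q).
C_ss = 0.2021·3.437/(0.2021 + 0.04519·11.89) = 0.694618/0.739409 = 0.939423 mol/L.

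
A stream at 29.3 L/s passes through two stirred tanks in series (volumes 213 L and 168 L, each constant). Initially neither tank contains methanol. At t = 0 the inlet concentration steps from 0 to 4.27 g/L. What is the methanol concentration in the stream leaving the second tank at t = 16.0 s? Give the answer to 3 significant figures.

3.01 g/L

Species balance on tank i: dCᵢ/dt = (Cᵢ₋₁ − Cᵢ)/τᵢ with τᵢ = Vᵢ/Q.
τ₁ = 213/29.3 = 7.2696 s; τ₂ = 168/29.3 = 5.7338 s.
Solving the cascade with C₁(0)=C₂(0)=0 gives C₂(t) = C_in[1 − (τ₁ e^(−t/τ₁) − τ₂ e^(−t/τ₂))/(τ₁ − τ₂)].
At t = 16.0: e^(−t/τ₁) = 0.11070, e^(−t/τ₂) = 0.061392.
C₂ = 4.27·[1 − (7.2696·0.11070 − 5.7338·0.061392)/(1.5358)] = 4.27·0.70522 = 3.0113 g/L.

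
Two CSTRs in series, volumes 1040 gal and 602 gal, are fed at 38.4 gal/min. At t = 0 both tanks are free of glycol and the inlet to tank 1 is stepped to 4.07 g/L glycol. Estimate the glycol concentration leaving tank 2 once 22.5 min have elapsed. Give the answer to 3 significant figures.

1.19 g/L

Time constants: τᵢ = Vᵢ/Q for each well-mixed tank.
τ₁ = 1040/38.4 = 27.083 min; τ₂ = 602/38.4 = 15.677 min.
Tank 1: C₁ = C_in(1 − e^(−t/τ₁)). Tank 2 (τ₁ ≠ τ₂): C₂ = C_in[1 − (τ₁ e^(−t/τ₁) − τ₂ e^(−t/τ₂))/(τ₁ − τ₂)].
At t = 22.5: e^(−t/τ₁) = 0.43571, e^(−t/τ₂) = 0.23806.
C₂ = 4.07·[1 − (27.083·0.43571 − 15.677·0.23806)/(11.406)] = 4.07·0.29263 = 1.1910 g/L.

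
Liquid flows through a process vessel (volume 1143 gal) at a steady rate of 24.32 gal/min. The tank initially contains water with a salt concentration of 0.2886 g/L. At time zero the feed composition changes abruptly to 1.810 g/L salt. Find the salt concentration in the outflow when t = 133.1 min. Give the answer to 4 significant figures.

Transient balance on the dissolved component: V dC/dt = Q(C_in − C).
So dC/dt = (C_in − C)/τ with τ = V/Q = 1143/24.32 = 46.9984 min.
This is linear first-order; C(t) = C_in + (C₀ − C_in) e^(−t/τ).
C(133.1) = 1.810 + (0.2886 − 1.810)·e^(−133.1/46.9984) = 1.810 + (-1.52140)·0.0588941 = 1.72040 g/L.

1.720 g/L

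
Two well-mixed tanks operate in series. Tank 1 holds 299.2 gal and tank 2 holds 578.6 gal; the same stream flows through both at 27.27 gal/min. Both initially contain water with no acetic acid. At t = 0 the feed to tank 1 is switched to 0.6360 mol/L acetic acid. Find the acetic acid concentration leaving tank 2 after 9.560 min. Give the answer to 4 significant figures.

0.08164 mol/L

Species balance on tank i: dCᵢ/dt = (Cᵢ₋₁ − Cᵢ)/τᵢ with τᵢ = Vᵢ/Q.
τ₁ = 299.2/27.27 = 10.9718 min; τ₂ = 578.6/27.27 = 21.2175 min.
Tank 1: C₁ = C_in(1 − e^(−t/τ₁)). Tank 2 (τ₁ ≠ τ₂): C₂ = C_in[1 − (τ₁ e^(−t/τ₁) − τ₂ e^(−t/τ₂))/(τ₁ − τ₂)].
At t = 9.560: e^(−t/τ₁) = 0.418396, e^(−t/τ₂) = 0.637263.
C₂ = 0.6360·[1 − (10.9718·0.418396 − 21.2175·0.637263)/(-10.2457)] = 0.6360·0.128359 = 0.0816363 mol/L.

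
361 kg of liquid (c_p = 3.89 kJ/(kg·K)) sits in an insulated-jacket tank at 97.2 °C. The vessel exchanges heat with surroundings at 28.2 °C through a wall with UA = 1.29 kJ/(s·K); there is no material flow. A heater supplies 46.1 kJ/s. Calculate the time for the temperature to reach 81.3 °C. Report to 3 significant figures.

Lumped-capacitance energy balance: M c_p dT/dt = UA(T_amb − T) + Q̇.
τ = M c_p/UA = 1088.6 s; T_ss = T_amb + Q̇/UA = 28.2 + 46.1/1.29 = 63.936 °C.
T(t) = T_ss + (T₀ − T_ss)e^(−t/τ); set T = 81.3:
t = −τ ln[(T − T_ss)/(T₀ − T_ss)] = −1088.6 · ln(0.52200) = 707.68 s.

708 s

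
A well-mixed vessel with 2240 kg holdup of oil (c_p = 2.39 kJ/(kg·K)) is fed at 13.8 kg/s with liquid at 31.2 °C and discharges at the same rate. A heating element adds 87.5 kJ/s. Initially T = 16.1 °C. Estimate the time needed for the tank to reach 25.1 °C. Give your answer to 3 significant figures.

115 s

First-law balance (no shaft work): M c_p dT/dt = ṁ c_p (T_in − T) + 87.5.
τ = M/ṁ = 162.32 s; T_ss = T_in + Q̇/(ṁ c_p) = 33.853 °C.
T(t) = T_ss + (T₀ − T_ss) e^(−t/τ). Set T = 25.1:
e^(−t/τ) = (25.1 − 33.853)/(16.1 − 33.853) = 0.49304
t = −162.32 · ln(0.49304) = 114.79 s.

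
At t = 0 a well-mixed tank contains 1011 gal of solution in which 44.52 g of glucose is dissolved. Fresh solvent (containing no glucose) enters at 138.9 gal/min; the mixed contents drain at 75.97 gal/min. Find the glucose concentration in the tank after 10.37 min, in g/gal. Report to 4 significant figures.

Let m(t) be the amount of glucose. Volume: V(t) = V₀ + (Q_in − Q_out) t = 1011 + 62.9300 t; V(10.37) = 1663.58 gal.
Species balance (pure solvent in): dm/dt = −Q_out · m/V(t).
dm/m = −Q_out dt/(V₀ + 62.9300 t); integrating gives ln(m/m₀) = −(Q_out/(Q_in−Q_out)) ln(V/V₀).
m = m₀ (V₀/V)^(Q_out/(Q_in−Q_out)) = 44.52 × (1011/1663.58)^(1.20721) = 24.4030 g.
C = m/V = 24.4030/1663.58 = 0.0146689 g/gal.

0.01467 g/gal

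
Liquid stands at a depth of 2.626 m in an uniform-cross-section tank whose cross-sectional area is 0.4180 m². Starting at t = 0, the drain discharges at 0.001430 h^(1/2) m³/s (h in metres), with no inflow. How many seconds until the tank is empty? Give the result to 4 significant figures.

947.4 s

With no inflow, A dh/dt = −0.001430 √h.
∫ h^(−1/2) dh = −(0.001430/A) ∫ dt, giving 2√h = 2√h₀ − (0.001430/A) t.
Set h = 0: 2√h₀ = (0.001430/A) t_empty ⇒ t_empty = 2A√h₀/0.001430.
t_empty = 2·0.4180·√2.626/0.001430 = 0.836000·1.62049/0.001430 = 947.366 s.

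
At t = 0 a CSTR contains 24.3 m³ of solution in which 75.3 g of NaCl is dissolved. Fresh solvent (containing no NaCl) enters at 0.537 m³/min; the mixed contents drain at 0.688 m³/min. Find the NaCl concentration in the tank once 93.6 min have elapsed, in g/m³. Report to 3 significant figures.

Let m(t) be the amount of NaCl. Volume: V(t) = V₀ + (Q_in − Q_out) t = 24.3 − 0.15100 t; V(93.6) = 10.166 m³.
Solute balance: dm/dt = 0 − Q_out C = −Q_out m/V(t).
Separate: dm/m = −Q_out dt/V(t) ⇒ ln(m/m₀) = −(Q_out/(Q_in−Q_out)) ln(V/V₀).
m = m₀ (V₀/V)^(Q_out/(Q_in−Q_out)) = 75.3 × (24.3/10.166)^(-4.5563) = 1.4207 g.
C = m/V = 1.4207/10.166 = 0.13975 g/m³.

0.140 g/m³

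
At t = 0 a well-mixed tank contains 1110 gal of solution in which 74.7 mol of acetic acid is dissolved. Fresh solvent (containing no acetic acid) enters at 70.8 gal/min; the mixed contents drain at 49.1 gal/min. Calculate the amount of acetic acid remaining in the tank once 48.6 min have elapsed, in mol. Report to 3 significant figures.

16.5 mol

Total volume: dV/dt = Q_in − Q_out = 21.700 gal/min, so V(t) = 1110 + 21.700 t and V(48.6) = 2164.6 gal.
Solute balance: dm/dt = 0 − Q_out C = −Q_out m/V(t).
dm/m = −Q_out dt/(V₀ + 21.700 t); integrating gives ln(m/m₀) = −(Q_out/(Q_in−Q_out)) ln(V/V₀).
m = m₀ (V₀/V)^(Q_out/(Q_in−Q_out)) = 74.7 × (1110/2164.6)^(2.2627) = 16.482 mol.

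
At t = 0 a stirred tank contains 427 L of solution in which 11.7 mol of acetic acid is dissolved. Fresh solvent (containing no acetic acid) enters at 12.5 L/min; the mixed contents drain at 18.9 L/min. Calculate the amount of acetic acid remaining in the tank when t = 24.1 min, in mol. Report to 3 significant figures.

3.11 mol

Total volume: dV/dt = Q_in − Q_out = -6.4000 L/min, so V(t) = 427 − 6.4000 t and V(24.1) = 272.76 L.
No acetic acid enters, so dm/dt = −Q_out · (m/V).
dm/m = −Q_out dt/(V₀ − 6.4000 t); integrating gives ln(m/m₀) = −(Q_out/(Q_in−Q_out)) ln(V/V₀).
m = m₀ (V₀/V)^(Q_out/(Q_in−Q_out)) = 11.7 × (427/272.76)^(-2.9531) = 3.1144 mol.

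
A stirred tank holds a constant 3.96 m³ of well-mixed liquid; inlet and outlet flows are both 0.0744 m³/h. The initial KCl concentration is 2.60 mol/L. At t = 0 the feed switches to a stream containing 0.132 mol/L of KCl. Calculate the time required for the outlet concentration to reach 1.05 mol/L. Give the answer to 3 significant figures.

52.6 h

Transient balance on the dissolved component: V dC/dt = Q(C_in − C), so τ = V/Q = 53.226 h.
C(t) = C_in + (C₀ − C_in) e^(−t/τ). Set C = 1.05 and solve for t:
e^(−t/τ) = (C − C_in)/(C₀ − C_in) = (1.05 − 0.132)/(2.60 − 0.132) = 0.37196
t = −τ ln(…) = 53.226 × 0.98897 = 52.639 h.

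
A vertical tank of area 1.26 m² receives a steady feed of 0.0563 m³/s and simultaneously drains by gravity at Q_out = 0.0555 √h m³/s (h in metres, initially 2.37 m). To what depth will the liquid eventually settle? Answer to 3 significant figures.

Level balance: A dh/dt = 0.0563 − 0.0555 √h. Setting dh/dt = 0:
Q_in = 0.0555 √h_ss ⇒ √h_ss = 0.0563/0.0555 = 1.0144.
h_ss = 1.0144² = 1.0290 m. (Since h₀ = 2.37 m > h_ss, the level will fall toward this value.)

1.03 m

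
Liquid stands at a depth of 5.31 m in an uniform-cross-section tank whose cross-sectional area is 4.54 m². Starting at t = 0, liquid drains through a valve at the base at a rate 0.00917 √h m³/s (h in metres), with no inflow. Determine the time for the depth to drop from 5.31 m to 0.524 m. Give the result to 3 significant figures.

1560 s

With no inflow, A dh/dt = −0.00917 √h.
This is separable: 2 d(√h)/dt = −0.00917/A, so √h = √h₀ − (0.00917/(2A)) t.
t = 2A(√h₀ − √h)/0.00917 = 2·4.54·(√5.31 − √0.524)/0.00917
  = 9.0800 × (2.3043 − 0.72388) / 0.00917 = 1565.0 s.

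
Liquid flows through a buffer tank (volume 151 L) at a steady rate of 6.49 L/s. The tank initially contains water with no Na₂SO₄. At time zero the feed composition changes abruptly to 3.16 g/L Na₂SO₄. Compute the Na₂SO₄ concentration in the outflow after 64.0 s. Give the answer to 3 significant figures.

2.96 g/L

Mass balance on the solute (V constant): V dC/dt = Q(C_in − C).
So dC/dt = (C_in − C)/τ with τ = V/Q = 151/6.49 = 23.267 s.
Solution: C(t) = C_in + (C₀ − C_in) e^(−t/τ).
C(64.0) = 3.16 + (0 − 3.16)·e^(−64.0/23.267) = 3.16 + (-3.1600)·0.063881 = 2.9581 g/L.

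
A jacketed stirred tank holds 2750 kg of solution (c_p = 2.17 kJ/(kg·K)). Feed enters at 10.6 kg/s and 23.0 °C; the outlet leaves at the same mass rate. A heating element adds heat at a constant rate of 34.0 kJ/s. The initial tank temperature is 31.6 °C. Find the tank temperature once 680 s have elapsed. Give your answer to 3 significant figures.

25.0 °C

M c_p dT/dt = ṁ c_p (T_in − T) + Q̇.
Rearrange: dT/dt = (T_ss − T)/τ with τ = M/ṁ = 259.43 s and T_ss = T_in + Q̇/(ṁ c_p) = 24.478 °C.
T approaches T_ss exponentially: T(t) = T_ss + (T₀ − T_ss) e^(−t/τ).
T(680) = 24.478 + (7.1219)·e^(−680/259.43) = 24.478 + (7.1219)·0.072723 = 24.996 °C.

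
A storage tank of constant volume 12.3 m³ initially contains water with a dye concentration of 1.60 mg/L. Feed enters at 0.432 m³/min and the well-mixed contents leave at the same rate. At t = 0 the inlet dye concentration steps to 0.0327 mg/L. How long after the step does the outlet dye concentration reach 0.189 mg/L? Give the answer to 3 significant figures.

65.6 min

Species balance: V dC/dt = Q(C_in − C) ⇒ τ = V/Q = 28.472 min.
C(t) = C_in + (C₀ − C_in) e^(−t/τ). Set C = 0.189 and solve for t:
e^(−t/τ) = (C − C_in)/(C₀ − C_in) = (0.189 − 0.0327)/(1.60 − 0.0327) = 0.099726
t = −τ ln(…) = 28.472 × 2.3053 = 65.638 min.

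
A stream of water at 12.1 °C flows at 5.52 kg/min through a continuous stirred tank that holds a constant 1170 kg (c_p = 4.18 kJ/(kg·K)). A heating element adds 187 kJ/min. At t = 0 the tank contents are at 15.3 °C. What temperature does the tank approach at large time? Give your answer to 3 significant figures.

20.2 °C

M c_p dT/dt = ṁ c_p (T_in − T) + Q̇.
At steady state dT/dt = 0 ⇒ T_ss = T_in + Q̇/(ṁ c_p) = 12.1 + 187/(5.52·4.18) = 20.205 °C.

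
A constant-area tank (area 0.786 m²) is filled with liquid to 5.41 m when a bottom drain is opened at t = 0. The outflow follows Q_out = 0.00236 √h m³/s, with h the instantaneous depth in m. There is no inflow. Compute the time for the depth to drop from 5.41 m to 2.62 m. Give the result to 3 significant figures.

471 s

With no inflow, A dh/dt = −0.00236 √h.
∫ h^(−1/2) dh = −(0.00236/A) ∫ dt, giving 2√h = 2√h₀ − (0.00236/A) t.
t = 2A(√h₀ − √h)/0.00236 = 2·0.786·(√5.41 − √2.62)/0.00236
  = 1.5720 × (2.3259 − 1.6186) / 0.00236 = 471.13 s.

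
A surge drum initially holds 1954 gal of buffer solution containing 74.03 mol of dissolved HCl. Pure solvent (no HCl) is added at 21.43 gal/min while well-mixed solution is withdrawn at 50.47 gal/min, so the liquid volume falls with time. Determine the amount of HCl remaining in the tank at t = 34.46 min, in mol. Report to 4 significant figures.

Let m(t) be the amount of HCl. Volume: V(t) = V₀ + (Q_in − Q_out) t = 1954 − 29.0400 t; V(34.46) = 953.282 gal.
Solute balance: dm/dt = 0 − Q_out C = −Q_out m/V(t).
Separate: dm/m = −Q_out dt/V(t) ⇒ ln(m/m₀) = −(Q_out/(Q_in−Q_out)) ln(V/V₀).
m = m₀ (V₀/V)^(Q_out/(Q_in−Q_out)) = 74.03 × (1954/953.282)^(-1.73795) = 21.2659 mol.

21.27 mol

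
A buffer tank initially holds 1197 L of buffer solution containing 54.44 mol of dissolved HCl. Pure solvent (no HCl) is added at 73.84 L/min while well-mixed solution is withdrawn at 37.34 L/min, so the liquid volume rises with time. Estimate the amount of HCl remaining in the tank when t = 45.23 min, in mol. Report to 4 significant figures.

22.43 mol

Let m(t) be the amount of HCl. Volume: V(t) = V₀ + (Q_in − Q_out) t = 1197 + 36.5000 t; V(45.23) = 2847.89 L.
Solute balance: dm/dt = 0 − Q_out C = −Q_out m/V(t).
dm/m = −Q_out dt/(V₀ + 36.5000 t); integrating gives ln(m/m₀) = −(Q_out/(Q_in−Q_out)) ln(V/V₀).
m = m₀ (V₀/V)^(Q_out/(Q_in−Q_out)) = 54.44 × (1197/2847.89)^(1.02301) = 22.4298 mol.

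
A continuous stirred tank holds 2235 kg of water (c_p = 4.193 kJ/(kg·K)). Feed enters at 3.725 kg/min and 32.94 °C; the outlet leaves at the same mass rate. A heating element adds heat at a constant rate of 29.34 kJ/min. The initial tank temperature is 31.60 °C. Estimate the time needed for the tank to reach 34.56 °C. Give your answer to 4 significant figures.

1513 min

Energy balance: M c_p dT/dt = ṁ c_p (T_in − T) + 29.34.
τ = M/ṁ = 600.000 min; T_ss = T_in + Q̇/(ṁ c_p) = 34.8185 °C.
T(t) = T_ss + (T₀ − T_ss) e^(−t/τ). Set T = 34.56:
e^(−t/τ) = (34.56 − 34.8185)/(31.60 − 34.8185) = 0.0803142
t = −600.000 · ln(0.0803142) = 1513.09 min.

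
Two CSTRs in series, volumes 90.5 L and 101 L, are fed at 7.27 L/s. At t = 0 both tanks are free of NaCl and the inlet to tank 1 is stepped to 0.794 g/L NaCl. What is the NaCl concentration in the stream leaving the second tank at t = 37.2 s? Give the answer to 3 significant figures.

0.614 g/L

Species balance on tank i: dCᵢ/dt = (Cᵢ₋₁ − Cᵢ)/τᵢ with τᵢ = Vᵢ/Q.
τ₁ = 90.5/7.27 = 12.448 s; τ₂ = 101/7.27 = 13.893 s.
Solving the cascade with C₁(0)=C₂(0)=0 gives C₂(t) = C_in[1 − (τ₁ e^(−t/τ₁) − τ₂ e^(−t/τ₂))/(τ₁ − τ₂)].
At t = 37.2: e^(−t/τ₁) = 0.050371, e^(−t/τ₂) = 0.068724.
C₂ = 0.794·[1 − (12.448·0.050371 − 13.893·0.068724)/(-1.4443)] = 0.794·0.77310 = 0.61384 g/L.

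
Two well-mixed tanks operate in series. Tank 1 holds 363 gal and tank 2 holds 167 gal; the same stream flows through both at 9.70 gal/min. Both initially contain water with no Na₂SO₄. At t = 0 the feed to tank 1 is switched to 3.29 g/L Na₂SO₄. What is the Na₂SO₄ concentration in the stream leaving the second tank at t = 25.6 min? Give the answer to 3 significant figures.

0.849 g/L

Time constants: τᵢ = Vᵢ/Q for each well-mixed tank.
τ₁ = 363/9.70 = 37.423 min; τ₂ = 167/9.70 = 17.216 min.
Tank 1: C₁ = C_in(1 − e^(−t/τ₁)). Tank 2 (τ₁ ≠ τ₂): C₂ = C_in[1 − (τ₁ e^(−t/τ₁) − τ₂ e^(−t/τ₂))/(τ₁ − τ₂)].
At t = 25.6: e^(−t/τ₁) = 0.50456, e^(−t/τ₂) = 0.22606.
C₂ = 3.29·[1 − (37.423·0.50456 − 17.216·0.22606)/(20.206)] = 3.29·0.25816 = 0.84933 g/L.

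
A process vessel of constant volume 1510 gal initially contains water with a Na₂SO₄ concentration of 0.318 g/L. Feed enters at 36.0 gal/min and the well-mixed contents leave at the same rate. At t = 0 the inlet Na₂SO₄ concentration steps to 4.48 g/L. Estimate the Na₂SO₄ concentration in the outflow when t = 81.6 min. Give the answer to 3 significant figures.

Unsteady species balance (constant V, well mixed): V dC/dt = Q(C_in − C).
So dC/dt = (C_in − C)/τ with τ = V/Q = 1510/36.0 = 41.944 min.
This is linear first-order; C(t) = C_in + (C₀ − C_in) e^(−t/τ).
C(81.6) = 4.48 + (0.318 − 4.48)·e^(−81.6/41.944) = 4.48 + (-4.1620)·0.14293 = 3.8851 g/L.

3.89 g/L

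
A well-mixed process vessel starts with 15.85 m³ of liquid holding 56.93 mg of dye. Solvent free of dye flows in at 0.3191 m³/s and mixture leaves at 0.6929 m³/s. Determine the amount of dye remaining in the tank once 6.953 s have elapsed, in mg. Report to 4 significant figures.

Total volume: dV/dt = Q_in − Q_out = -0.373800 m³/s, so V(t) = 15.85 − 0.373800 t and V(6.953) = 13.2510 m³.
Species balance (pure solvent in): dm/dt = −Q_out · m/V(t).
dm/m = −Q_out dt/(V₀ − 0.373800 t); integrating gives ln(m/m₀) = −(Q_out/(Q_in−Q_out)) ln(V/V₀).
m = m₀ (V₀/V)^(Q_out/(Q_in−Q_out)) = 56.93 × (15.85/13.2510)^(-1.85367) = 40.8470 mg.

40.85 mg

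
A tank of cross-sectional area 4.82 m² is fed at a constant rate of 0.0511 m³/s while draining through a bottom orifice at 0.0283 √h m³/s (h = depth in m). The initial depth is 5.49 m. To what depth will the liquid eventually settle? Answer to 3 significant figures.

3.26 m

A dh/dt = Q_in − 0.0283 √h. Steady state requires inflow = outflow:
Q_in = 0.0283 √h_ss ⇒ √h_ss = 0.0511/0.0283 = 1.8057.
h_ss = 1.8057² = 3.2604 m. (Since h₀ = 5.49 m > h_ss, the level will fall toward this value.)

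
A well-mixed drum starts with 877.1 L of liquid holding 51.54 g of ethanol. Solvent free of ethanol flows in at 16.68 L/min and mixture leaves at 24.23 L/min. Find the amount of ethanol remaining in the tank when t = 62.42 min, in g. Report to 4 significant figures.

4.345 g

Total volume: dV/dt = Q_in − Q_out = -7.55000 L/min, so V(t) = 877.1 − 7.55000 t and V(62.42) = 405.829 L.
Solute balance: dm/dt = 0 − Q_out C = −Q_out m/V(t).
dm/m = −Q_out dt/(V₀ − 7.55000 t); integrating gives ln(m/m₀) = −(Q_out/(Q_in−Q_out)) ln(V/V₀).
m = m₀ (V₀/V)^(Q_out/(Q_in−Q_out)) = 51.54 × (877.1/405.829)^(-3.20927) = 4.34492 g.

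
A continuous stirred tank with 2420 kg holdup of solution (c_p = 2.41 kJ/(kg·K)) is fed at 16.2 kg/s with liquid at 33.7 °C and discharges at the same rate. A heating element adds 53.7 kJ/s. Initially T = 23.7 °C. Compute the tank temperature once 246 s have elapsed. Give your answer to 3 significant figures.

32.9 °C

M c_p dT/dt = ṁ c_p (T_in − T) + Q̇.
τ = M/ṁ = 149.38 s; T_ss = T_in + Q̇/(ṁ c_p) = 33.7 + 53.7/(16.2·2.41) = 35.075 °C.
Integrating: T(t) = T_ss + (T₀ − T_ss) e^(−t/τ).
T(246) = 35.075 + (-11.375)·e^(−246/149.38) = 35.075 + (-11.375)·0.19267 = 32.884 °C.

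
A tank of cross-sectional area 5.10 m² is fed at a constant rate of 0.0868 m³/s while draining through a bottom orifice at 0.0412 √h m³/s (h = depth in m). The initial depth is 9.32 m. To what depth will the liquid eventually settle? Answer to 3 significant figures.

4.44 m

A dh/dt = Q_in − 0.0412 √h. Steady state requires inflow = outflow:
Q_in = 0.0412 √h_ss ⇒ √h_ss = 0.0868/0.0412 = 2.1068.
h_ss = 2.1068² = 4.4386 m. (Since h₀ = 9.32 m > h_ss, the level will fall toward this value.)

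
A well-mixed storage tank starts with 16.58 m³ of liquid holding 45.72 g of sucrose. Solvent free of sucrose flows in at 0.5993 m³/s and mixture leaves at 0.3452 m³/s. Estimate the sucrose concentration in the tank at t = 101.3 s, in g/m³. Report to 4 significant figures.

0.3025 g/m³

Total volume: dV/dt = Q_in − Q_out = 0.254100 m³/s, so V(t) = 16.58 + 0.254100 t and V(101.3) = 42.3203 m³.
Solute balance: dm/dt = 0 − Q_out C = −Q_out m/V(t).
dm/m = −Q_out dt/(V₀ + 0.254100 t); integrating gives ln(m/m₀) = −(Q_out/(Q_in−Q_out)) ln(V/V₀).
m = m₀ (V₀/V)^(Q_out/(Q_in−Q_out)) = 45.72 × (16.58/42.3203)^(1.35852) = 12.8008 g.
C = m/V = 12.8008/42.3203 = 0.302474 g/m³.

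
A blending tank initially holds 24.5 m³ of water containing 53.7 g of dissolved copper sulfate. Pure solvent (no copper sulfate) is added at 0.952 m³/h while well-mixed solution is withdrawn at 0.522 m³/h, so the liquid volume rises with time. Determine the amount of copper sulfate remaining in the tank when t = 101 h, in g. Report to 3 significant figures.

15.6 g

Let m(t) be the amount of copper sulfate. Volume: V(t) = V₀ + (Q_in − Q_out) t = 24.5 + 0.43000 t; V(101) = 67.930 m³.
No copper sulfate enters, so dm/dt = −Q_out · (m/V).
dm/m = −Q_out dt/(V₀ + 0.43000 t); integrating gives ln(m/m₀) = −(Q_out/(Q_in−Q_out)) ln(V/V₀).
m = m₀ (V₀/V)^(Q_out/(Q_in−Q_out)) = 53.7 × (24.5/67.930)^(1.2140) = 15.571 g.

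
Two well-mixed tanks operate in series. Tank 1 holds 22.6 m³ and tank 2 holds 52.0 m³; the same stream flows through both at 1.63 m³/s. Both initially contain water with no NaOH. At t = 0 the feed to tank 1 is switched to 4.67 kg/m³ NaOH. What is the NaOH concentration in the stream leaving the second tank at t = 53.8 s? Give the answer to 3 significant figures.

3.21 kg/m³

Species balance on tank i: dCᵢ/dt = (Cᵢ₋₁ − Cᵢ)/τᵢ with τᵢ = Vᵢ/Q.
τ₁ = 22.6/1.63 = 13.865 s; τ₂ = 52.0/1.63 = 31.902 s.
Solving the cascade with C₁(0)=C₂(0)=0 gives C₂(t) = C_in[1 − (τ₁ e^(−t/τ₁) − τ₂ e^(−t/τ₂))/(τ₁ − τ₂)].
At t = 53.8: e^(−t/τ₁) = 0.020645, e^(−t/τ₂) = 0.18518.
C₂ = 4.67·[1 − (13.865·0.020645 − 31.902·0.18518)/(-18.037)] = 4.67·0.68834 = 3.2145 kg/m³.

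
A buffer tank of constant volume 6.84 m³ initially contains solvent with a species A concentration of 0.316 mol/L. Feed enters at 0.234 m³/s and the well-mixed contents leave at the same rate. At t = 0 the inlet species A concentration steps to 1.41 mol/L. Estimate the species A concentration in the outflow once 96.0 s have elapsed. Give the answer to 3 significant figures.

Unsteady species balance (constant V, well mixed): V dC/dt = Q(C_in − C).
Rewrite as dC/dt + C/τ = C_in/τ, τ = V/Q = 29.231 s.
Integrating: C(t) = C_in + (C₀ − C_in) e^(−t/τ).
C(96.0) = 1.41 + (0.316 − 1.41)·e^(−96.0/29.231) = 1.41 + (-1.0940)·0.037470 = 1.3690 mol/L.

1.37 mol/L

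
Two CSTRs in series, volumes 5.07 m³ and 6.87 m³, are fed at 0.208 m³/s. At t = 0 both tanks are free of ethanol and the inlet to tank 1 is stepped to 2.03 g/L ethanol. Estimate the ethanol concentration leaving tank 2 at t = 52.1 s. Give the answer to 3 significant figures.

1.10 g/L

Time constants: τᵢ = Vᵢ/Q for each well-mixed tank.
τ₁ = 5.07/0.208 = 24.375 s; τ₂ = 6.87/0.208 = 33.029 s.
Solving the cascade with C₁(0)=C₂(0)=0 gives C₂(t) = C_in[1 − (τ₁ e^(−t/τ₁) − τ₂ e^(−t/τ₂))/(τ₁ − τ₂)].
At t = 52.1: e^(−t/τ₁) = 0.11796, e^(−t/τ₂) = 0.20651.
C₂ = 2.03·[1 − (24.375·0.11796 − 33.029·0.20651)/(-8.6538)] = 2.03·0.54407 = 1.1045 g/L.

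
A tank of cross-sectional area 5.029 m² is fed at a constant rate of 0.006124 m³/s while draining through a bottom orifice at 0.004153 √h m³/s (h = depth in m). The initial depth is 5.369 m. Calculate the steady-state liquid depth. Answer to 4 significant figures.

2.174 m

Level balance: A dh/dt = 0.006124 − 0.004153 √h. Setting dh/dt = 0:
Q_in = 0.004153 √h_ss ⇒ √h_ss = 0.006124/0.004153 = 1.47460.
h_ss = 1.47460² = 2.17444 m. (Since h₀ = 5.369 m > h_ss, the level will fall toward this value.)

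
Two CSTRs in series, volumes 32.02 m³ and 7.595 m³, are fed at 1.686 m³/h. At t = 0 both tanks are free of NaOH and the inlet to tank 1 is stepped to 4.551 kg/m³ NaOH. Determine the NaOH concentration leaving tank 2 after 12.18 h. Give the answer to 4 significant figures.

1.504 kg/m³

Each tank obeys Vᵢ dCᵢ/dt = Q(Cᵢ₋₁ − Cᵢ), so τᵢ = Vᵢ/Q.
τ₁ = 32.02/1.686 = 18.9917 h; τ₂ = 7.595/1.686 = 4.50474 h.
Tank 1: C₁ = C_in(1 − e^(−t/τ₁)). Tank 2 (τ₁ ≠ τ₂): C₂ = C_in[1 − (τ₁ e^(−t/τ₁) − τ₂ e^(−t/τ₂))/(τ₁ − τ₂)].
At t = 12.18: e^(−t/τ₁) = 0.526590, e^(−t/τ₂) = 0.0669496.
C₂ = 4.551·[1 − (18.9917·0.526590 − 4.50474·0.0669496)/(14.4870)] = 4.551·0.330484 = 1.50403 kg/m³.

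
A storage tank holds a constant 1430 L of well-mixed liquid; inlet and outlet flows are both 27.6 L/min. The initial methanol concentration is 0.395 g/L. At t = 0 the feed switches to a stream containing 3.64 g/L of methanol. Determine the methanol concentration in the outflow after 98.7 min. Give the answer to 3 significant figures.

Transient balance on the dissolved component: V dC/dt = Q(C_in − C).
Time constant τ = V/Q = 1430/27.6 = 51.812 min.
Integrating: C(t) = C_in + (C₀ − C_in) e^(−t/τ).
C(98.7) = 3.64 + (0.395 − 3.64)·e^(−98.7/51.812) = 3.64 + (-3.2450)·0.14883 = 3.1571 g/L.

3.16 g/L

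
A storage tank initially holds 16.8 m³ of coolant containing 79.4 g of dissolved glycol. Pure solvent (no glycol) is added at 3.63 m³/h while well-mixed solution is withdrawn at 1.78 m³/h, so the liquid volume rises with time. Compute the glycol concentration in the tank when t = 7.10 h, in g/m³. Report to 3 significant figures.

1.52 g/m³

Total volume: dV/dt = Q_in − Q_out = 1.8500 m³/h, so V(t) = 16.8 + 1.8500 t and V(7.10) = 29.935 m³.
Species balance (pure solvent in): dm/dt = −Q_out · m/V(t).
Separate: dm/m = −Q_out dt/V(t) ⇒ ln(m/m₀) = −(Q_out/(Q_in−Q_out)) ln(V/V₀).
m = m₀ (V₀/V)^(Q_out/(Q_in−Q_out)) = 79.4 × (16.8/29.935)^(0.96216) = 45.545 g.
C = m/V = 45.545/29.935 = 1.5215 g/m³.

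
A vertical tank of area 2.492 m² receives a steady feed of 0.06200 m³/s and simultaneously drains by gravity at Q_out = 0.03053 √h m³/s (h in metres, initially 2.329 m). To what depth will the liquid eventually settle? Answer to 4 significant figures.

Level balance: A dh/dt = 0.06200 − 0.03053 √h. Setting dh/dt = 0:
Q_in = 0.03053 √h_ss ⇒ √h_ss = 0.06200/0.03053 = 2.03079.
h_ss = 2.03079² = 4.12411 m. (Since h₀ = 2.329 m < h_ss, the level will rise toward this value.)

4.124 m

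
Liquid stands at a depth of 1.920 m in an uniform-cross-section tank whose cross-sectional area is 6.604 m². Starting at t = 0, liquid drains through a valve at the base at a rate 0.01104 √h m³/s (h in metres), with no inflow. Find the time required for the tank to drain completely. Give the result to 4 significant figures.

With no inflow, A dh/dt = −0.01104 √h.
This is separable: 2 d(√h)/dt = −0.01104/A, so √h = √h₀ − (0.01104/(2A)) t.
Tank is empty when √h = 0: t_empty = 2A√h₀/0.01104.
t_empty = 2·6.604·√1.920/0.01104 = 13.2080·1.38564/0.01104 = 1657.75 s.

1658 s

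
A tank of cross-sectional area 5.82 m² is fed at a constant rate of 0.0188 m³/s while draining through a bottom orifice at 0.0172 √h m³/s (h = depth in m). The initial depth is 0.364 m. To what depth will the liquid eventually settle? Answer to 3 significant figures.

1.19 m

Volume balance on the tank: A dh/dt = Q_in − 0.0172 √h. At steady state dh/dt = 0:
Q_in = 0.0172 √h_ss ⇒ √h_ss = 0.0188/0.0172 = 1.0930.
h_ss = 1.0930² = 1.1947 m. (Since h₀ = 0.364 m < h_ss, the level will rise toward this value.)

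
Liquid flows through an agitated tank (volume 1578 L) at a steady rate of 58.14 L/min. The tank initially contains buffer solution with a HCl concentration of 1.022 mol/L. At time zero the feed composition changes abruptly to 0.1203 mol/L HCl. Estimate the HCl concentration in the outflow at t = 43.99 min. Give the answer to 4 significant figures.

Accumulation = in − out for the solute gives V dC/dt = Q(C_in − C).
Time constant τ = V/Q = 1578/58.14 = 27.1414 min.
Solution: C(t) = C_in + (C₀ − C_in) e^(−t/τ).
C(43.99) = 0.1203 + (1.022 − 0.1203)·e^(−43.99/27.1414) = 0.1203 + (0.901700)·0.197746 = 0.298608 mol/L.

0.2986 mol/L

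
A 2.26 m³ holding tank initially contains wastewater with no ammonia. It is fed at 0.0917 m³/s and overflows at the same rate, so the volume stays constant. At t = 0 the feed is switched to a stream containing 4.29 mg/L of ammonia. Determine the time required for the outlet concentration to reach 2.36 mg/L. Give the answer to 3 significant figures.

19.7 s

Species balance on the tank: V dC/dt = Q(C_in − C), so τ = V/Q = 24.646 s.
C(t) = C_in + (C₀ − C_in) e^(−t/τ). Set C = 2.36 and solve for t:
e^(−t/τ) = (C − C_in)/(C₀ − C_in) = (2.36 − 4.29)/(0 − 4.29) = 0.44988
t = −τ ln(…) = 24.646 × 0.79877 = 19.686 s.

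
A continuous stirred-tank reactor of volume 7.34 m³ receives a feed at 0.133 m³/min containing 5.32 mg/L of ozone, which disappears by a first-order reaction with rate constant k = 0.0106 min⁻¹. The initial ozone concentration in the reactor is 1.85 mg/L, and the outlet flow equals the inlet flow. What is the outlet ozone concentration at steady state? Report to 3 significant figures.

3.36 mg/L

Accumulation = in − out − consumed: V dC/dt = Q C_in − Q C − k V C.
At steady state: 0 = Q C_in − (Q + kV) C_ss, so C_ss = Q C_in/(Q + kV).
C_ss = 0.133·5.32/(0.133 + 0.0106·7.34) = 0.70756/0.21080 = 3.3565 mg/L.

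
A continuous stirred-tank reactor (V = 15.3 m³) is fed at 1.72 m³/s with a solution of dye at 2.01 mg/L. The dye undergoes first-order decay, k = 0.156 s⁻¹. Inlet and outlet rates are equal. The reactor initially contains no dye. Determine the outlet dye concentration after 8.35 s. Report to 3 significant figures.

Accumulation = in − out − consumed: V dC/dt = Q C_in − Q C − k V C.
This is linear with rate a = Q/V + k = 0.26842 s⁻¹.
C_ss = Q C_in/(Q + kV) = 0.84182 mg/L; C(t) = C_ss + (C₀ − C_ss) e^(−a t).
C(8.35) = 0.84182 + (-0.84182)·e^(−0.26842·8.35) = 0.84182 + (-0.84182)·0.10632 = 0.75232 mg/L.

0.752 mg/L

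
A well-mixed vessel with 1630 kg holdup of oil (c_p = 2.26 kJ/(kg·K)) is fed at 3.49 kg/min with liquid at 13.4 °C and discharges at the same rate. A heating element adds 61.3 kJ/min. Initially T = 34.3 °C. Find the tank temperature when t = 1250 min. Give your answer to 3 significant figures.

Energy balance: M c_p dT/dt = ṁ c_p (T_in − T) + 61.3.
τ = M/ṁ = 467.05 min; T_ss = T_in + Q̇/(ṁ c_p) = 13.4 + 61.3/(3.49·2.26) = 21.172 °C.
T approaches T_ss exponentially: T(t) = T_ss + (T₀ − T_ss) e^(−t/τ).
T(1250) = 21.172 + (13.128)·e^(−1250/467.05) = 21.172 + (13.128)·0.068812 = 22.075 °C.

22.1 °C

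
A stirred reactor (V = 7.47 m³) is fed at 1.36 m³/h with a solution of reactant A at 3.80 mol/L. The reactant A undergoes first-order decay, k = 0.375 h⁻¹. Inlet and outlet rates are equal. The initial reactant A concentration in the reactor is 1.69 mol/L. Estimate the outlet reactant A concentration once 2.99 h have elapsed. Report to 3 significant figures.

1.33 mol/L

Accumulation = in − out − consumed: V dC/dt = Q C_in − Q C − k V C.
dC/dt = (Q/V) C_in − (Q/V + k) C; effective rate a = Q/V + k = 0.18206 + 0.375 = 0.55706 h⁻¹.
C_ss = Q C_in/(Q + kV) = 1.2419 mol/L; C(t) = C_ss + (C₀ − C_ss) e^(−a t).
C(2.99) = 1.2419 + (0.44807)·e^(−0.55706·2.99) = 1.2419 + (0.44807)·0.18907 = 1.3267 mol/L.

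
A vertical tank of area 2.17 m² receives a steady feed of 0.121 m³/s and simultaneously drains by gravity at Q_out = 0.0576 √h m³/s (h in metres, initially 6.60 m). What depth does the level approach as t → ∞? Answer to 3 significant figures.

4.41 m

A dh/dt = Q_in − 0.0576 √h. Steady state requires inflow = outflow:
Q_in = 0.0576 √h_ss ⇒ √h_ss = 0.121/0.0576 = 2.1007.
h_ss = 2.1007² = 4.4129 m. (Since h₀ = 6.60 m > h_ss, the level will fall toward this value.)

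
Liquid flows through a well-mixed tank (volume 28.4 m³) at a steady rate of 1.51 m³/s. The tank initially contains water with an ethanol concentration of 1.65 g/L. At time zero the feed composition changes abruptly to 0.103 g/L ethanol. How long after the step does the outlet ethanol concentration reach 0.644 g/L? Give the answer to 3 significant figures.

Species balance: V dC/dt = Q(C_in − C) ⇒ τ = V/Q = 18.808 s.
C(t) = C_in + (C₀ − C_in) e^(−t/τ). Set C = 0.644 and solve for t:
e^(−t/τ) = (C − C_in)/(C₀ − C_in) = (0.644 − 0.103)/(1.65 − 0.103) = 0.34971
t = −τ ln(…) = 18.808 × 1.0507 = 19.761 s.

19.8 s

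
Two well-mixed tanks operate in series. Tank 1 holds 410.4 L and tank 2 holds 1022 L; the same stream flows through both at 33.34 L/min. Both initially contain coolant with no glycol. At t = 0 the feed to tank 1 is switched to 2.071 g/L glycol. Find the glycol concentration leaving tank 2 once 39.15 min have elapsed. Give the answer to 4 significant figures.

1.164 g/L

Species balance on tank i: dCᵢ/dt = (Cᵢ₋₁ − Cᵢ)/τᵢ with τᵢ = Vᵢ/Q.
τ₁ = 410.4/33.34 = 12.3095 min; τ₂ = 1022/33.34 = 30.6539 min.
Solving the cascade with C₁(0)=C₂(0)=0 gives C₂(t) = C_in[1 − (τ₁ e^(−t/τ₁) − τ₂ e^(−t/τ₂))/(τ₁ − τ₂)].
At t = 39.15: e^(−t/τ₁) = 0.0415665, e^(−t/τ₂) = 0.278827.
C₂ = 2.071·[1 − (12.3095·0.0415665 − 30.6539·0.278827)/(-18.3443)] = 2.071·0.561965 = 1.16383 g/L.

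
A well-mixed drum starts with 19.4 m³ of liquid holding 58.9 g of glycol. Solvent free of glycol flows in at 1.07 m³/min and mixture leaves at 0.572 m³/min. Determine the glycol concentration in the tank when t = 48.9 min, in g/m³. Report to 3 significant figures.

0.529 g/m³

Let m(t) be the amount of glycol. Volume: V(t) = V₀ + (Q_in − Q_out) t = 19.4 + 0.49800 t; V(48.9) = 43.752 m³.
No glycol enters, so dm/dt = −Q_out · (m/V).
Separate: dm/m = −Q_out dt/V(t) ⇒ ln(m/m₀) = −(Q_out/(Q_in−Q_out)) ln(V/V₀).
m = m₀ (V₀/V)^(Q_out/(Q_in−Q_out)) = 58.9 × (19.4/43.752)^(1.1486) = 23.144 g.
C = m/V = 23.144/43.752 = 0.52897 g/m³.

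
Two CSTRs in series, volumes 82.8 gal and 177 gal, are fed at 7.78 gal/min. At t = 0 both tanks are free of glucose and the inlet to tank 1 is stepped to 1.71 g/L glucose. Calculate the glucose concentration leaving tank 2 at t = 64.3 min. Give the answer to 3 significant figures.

1.52 g/L

Species balance on tank i: dCᵢ/dt = (Cᵢ₋₁ − Cᵢ)/τᵢ with τᵢ = Vᵢ/Q.
τ₁ = 82.8/7.78 = 10.643 min; τ₂ = 177/7.78 = 22.751 min.
Solving the cascade with C₁(0)=C₂(0)=0 gives C₂(t) = C_in[1 − (τ₁ e^(−t/τ₁) − τ₂ e^(−t/τ₂))/(τ₁ − τ₂)].
At t = 64.3: e^(−t/τ₁) = 0.0023775, e^(−t/τ₂) = 0.059232.
C₂ = 1.71·[1 − (10.643·0.0023775 − 22.751·0.059232)/(-12.108)] = 1.71·0.89079 = 1.5233 g/L.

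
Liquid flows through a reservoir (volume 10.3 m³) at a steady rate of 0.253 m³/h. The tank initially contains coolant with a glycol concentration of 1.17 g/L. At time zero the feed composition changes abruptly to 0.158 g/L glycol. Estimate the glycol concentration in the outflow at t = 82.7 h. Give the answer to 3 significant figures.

0.291 g/L

Species balance on the tank: V dC/dt = Q(C_in − C).
So dC/dt = (C_in − C)/τ with τ = V/Q = 10.3/0.253 = 40.711 h.
Integrating: C(t) = C_in + (C₀ − C_in) e^(−t/τ).
C(82.7) = 0.158 + (1.17 − 0.158)·e^(−82.7/40.711) = 0.158 + (1.0120)·0.13116 = 0.29073 g/L.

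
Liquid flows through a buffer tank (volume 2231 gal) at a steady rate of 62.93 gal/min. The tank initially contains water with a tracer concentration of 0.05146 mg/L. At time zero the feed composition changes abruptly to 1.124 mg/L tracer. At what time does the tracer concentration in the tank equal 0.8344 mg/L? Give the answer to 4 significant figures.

Unsteady species balance (constant V, well mixed): V dC/dt = Q(C_in − C), so τ = V/Q = 35.4521 min.
C(t) = C_in + (C₀ − C_in) e^(−t/τ). Set C = 0.8344 and solve for t:
e^(−t/τ) = (C − C_in)/(C₀ − C_in) = (0.8344 − 1.124)/(0.05146 − 1.124) = 0.270013
t = −τ ln(…) = 35.4521 × 1.30928 = 46.4169 min.

46.42 min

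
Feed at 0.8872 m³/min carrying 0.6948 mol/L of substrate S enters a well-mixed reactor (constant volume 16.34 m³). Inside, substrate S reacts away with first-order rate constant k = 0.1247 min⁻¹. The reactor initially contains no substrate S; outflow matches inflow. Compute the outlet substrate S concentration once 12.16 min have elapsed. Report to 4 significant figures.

Species balance: V dC/dt = Q C_in − Q C − k V C.
dC/dt = (Q/V) C_in − (Q/V + k) C; effective rate a = Q/V + k = 0.0542962 + 0.1247 = 0.178996 min⁻¹.
C_ss = Q C_in/(Q + kV) = 0.210759 mol/L; C(t) = C_ss + (C₀ − C_ss) e^(−a t).
C(12.16) = 0.210759 + (-0.210759)·e^(−0.178996·12.16) = 0.210759 + (-0.210759)·0.113427 = 0.186853 mol/L.

0.1869 mol/L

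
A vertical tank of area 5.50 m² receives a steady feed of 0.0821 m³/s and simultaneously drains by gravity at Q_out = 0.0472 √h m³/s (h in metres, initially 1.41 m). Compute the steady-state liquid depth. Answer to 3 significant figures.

3.03 m

Level balance: A dh/dt = 0.0821 − 0.0472 √h. Setting dh/dt = 0:
Q_in = 0.0472 √h_ss ⇒ √h_ss = 0.0821/0.0472 = 1.7394.
h_ss = 1.7394² = 3.0255 m. (Since h₀ = 1.41 m < h_ss, the level will rise toward this value.)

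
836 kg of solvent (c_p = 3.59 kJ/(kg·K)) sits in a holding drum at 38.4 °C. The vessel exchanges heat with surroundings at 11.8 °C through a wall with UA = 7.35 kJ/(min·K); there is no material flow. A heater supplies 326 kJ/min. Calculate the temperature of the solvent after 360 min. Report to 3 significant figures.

48.8 °C

Lumped-capacitance energy balance: M c_p dT/dt = UA(T_amb − T) + Q̇.
dT/dt = (T_ss − T)/τ with T_ss = T_amb + Q̇/UA = 11.8 + 326/7.35 = 56.154 °C, τ = M c_p/UA = 836·3.59/7.35 = 408.33 min.
This is linear first-order; T(t) = T_ss + (T₀ − T_ss) e^(−t/τ).
T(360) = 56.154 + (-17.754)·0.41411 = 48.802 °C.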